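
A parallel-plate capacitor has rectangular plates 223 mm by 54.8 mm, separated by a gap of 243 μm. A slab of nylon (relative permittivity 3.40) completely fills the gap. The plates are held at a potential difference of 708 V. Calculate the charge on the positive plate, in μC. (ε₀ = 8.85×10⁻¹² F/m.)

1.07 μC

A = 223 × 54.8 mm² = 1.22×10⁻² m².
C = κε₀A/d = 3.40 × 8.85×10⁻¹² × 1.22×10⁻² / 2.43×10⁻⁴ = 1.51×10⁻⁹ F.
Q = CV = 1.51×10⁻⁹ × 708 = 1.07×10⁻⁶ C.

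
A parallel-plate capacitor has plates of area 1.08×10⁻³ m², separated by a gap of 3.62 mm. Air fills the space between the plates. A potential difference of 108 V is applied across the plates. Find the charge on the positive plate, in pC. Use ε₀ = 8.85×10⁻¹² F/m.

C = ε₀A/d = 8.85×10⁻¹² × 1.08×10⁻³ / 3.62×10⁻³ = 2.64×10⁻¹² F.
Q = CV = 2.64×10⁻¹² × 108 = 2.85×10⁻¹⁰ C.

285 pC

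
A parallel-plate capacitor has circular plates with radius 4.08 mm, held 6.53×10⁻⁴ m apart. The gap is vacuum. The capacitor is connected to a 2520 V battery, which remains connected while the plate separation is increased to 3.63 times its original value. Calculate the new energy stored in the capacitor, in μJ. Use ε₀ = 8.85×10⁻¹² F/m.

A = π(4.08 mm)² = 5.23×10⁻⁵ m².
Initially C₁ = ε₀A/d = 8.85×10⁻¹² × 5.23×10⁻⁵ / 6.53×10⁻⁴ = 7.09×10⁻¹³ F.
U₁ = 2.25×10⁻⁶ J.
Battery connected ⇒ V is held fixed. C₂ = 0.275 C₁ and U = ½CV², so U₂/U₁ = C₂/C₁ = 0.275.
U₂ = 0.275 × 2.25×10⁻⁶ = 6.20×10⁻⁷ J.

U ≈ 0.620 μJ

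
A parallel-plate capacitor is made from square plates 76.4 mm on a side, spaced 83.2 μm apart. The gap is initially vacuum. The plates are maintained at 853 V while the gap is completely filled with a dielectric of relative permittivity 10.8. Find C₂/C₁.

10.8

C = κε₀A/d scales with κ, so C₂/C₁ = κ = 10.8.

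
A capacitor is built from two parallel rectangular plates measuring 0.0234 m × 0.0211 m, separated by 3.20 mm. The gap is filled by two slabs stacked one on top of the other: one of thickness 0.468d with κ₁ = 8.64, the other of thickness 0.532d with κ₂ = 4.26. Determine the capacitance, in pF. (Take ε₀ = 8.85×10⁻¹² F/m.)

C ≈ 7.63 pF

A = 0.0234 × 0.0211 m² = 4.94×10⁻⁴ m².
Stacked slabs ⇒ two capacitors in series, each with the full plate area.
C₁ = κ₁ε₀A/d₁ = 8.64 × 8.85×10⁻¹² × 4.94×10⁻⁴ / 1.50×10⁻³ = 2.52×10⁻¹¹ F.
C₂ = κ₂ε₀A/d₂ = 4.26 × 8.85×10⁻¹² × 4.94×10⁻⁴ / 1.70×10⁻³ = 1.09×10⁻¹¹ F.
C = (1/C₁ + 1/C₂)⁻¹ = 7.63×10⁻¹² F.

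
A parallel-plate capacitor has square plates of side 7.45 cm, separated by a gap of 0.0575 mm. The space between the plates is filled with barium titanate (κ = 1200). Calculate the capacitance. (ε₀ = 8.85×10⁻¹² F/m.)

A = (7.45 cm)² = 5.55×10⁻³ m².
C = κε₀A/d = 1200 × 8.85×10⁻¹² × 5.55×10⁻³ / 5.75×10⁻⁵ = 1.03×10⁻⁶ F.

C ≈ 1.03 μF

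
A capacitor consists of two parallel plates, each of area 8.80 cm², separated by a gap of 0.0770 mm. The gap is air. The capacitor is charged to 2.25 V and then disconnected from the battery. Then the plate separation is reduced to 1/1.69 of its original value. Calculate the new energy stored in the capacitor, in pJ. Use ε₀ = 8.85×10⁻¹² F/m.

U ≈ 151 pJ

A = 8.80 cm² = 8.80×10⁻⁴ m².
Initially C₁ = ε₀A/d = 8.85×10⁻¹² × 8.80×10⁻⁴ / 7.70×10⁻⁵ = 1.01×10⁻¹⁰ F.
U₁ = 2.56×10⁻¹⁰ J.
Isolated ⇒ Q is held fixed. C₂ = 1.69 C₁ and U = Q²/(2C), so U₂/U₁ = C₁/C₂ = 0.592.
U₂ = 0.592 × 2.56×10⁻¹⁰ = 1.51×10⁻¹⁰ J.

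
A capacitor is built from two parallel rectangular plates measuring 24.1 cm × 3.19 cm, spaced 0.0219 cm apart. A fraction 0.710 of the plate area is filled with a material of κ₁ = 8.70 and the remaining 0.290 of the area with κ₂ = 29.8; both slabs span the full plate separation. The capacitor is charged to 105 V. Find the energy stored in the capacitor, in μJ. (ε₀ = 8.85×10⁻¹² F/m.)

A = 24.1 × 3.19 cm² = 7.69×10⁻³ m².
Side-by-side slabs ⇒ two capacitors in parallel, each spanning the full gap.
C₁ = κ₁ε₀A₁/d = 8.70 × 8.85×10⁻¹² × 5.46×10⁻³ / 2.19×10⁻⁴ = 1.92×10⁻⁹ F.
C₂ = κ₂ε₀A₂/d = 29.8 × 8.85×10⁻¹² × 2.23×10⁻³ / 2.19×10⁻⁴ = 2.68×10⁻⁹ F.
C = C₁ + C₂ = 4.60×10⁻⁹ F.
U = ½CV² = ½ × 4.60×10⁻⁹ × (105)² = 2.54×10⁻⁵ J.

25.4 μJ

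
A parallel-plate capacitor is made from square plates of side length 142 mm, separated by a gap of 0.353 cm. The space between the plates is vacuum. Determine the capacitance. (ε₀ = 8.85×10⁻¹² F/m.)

C ≈ 50.6 pF

A = (142 mm)² = 2.02×10⁻² m².
C = ε₀A/d = 8.85×10⁻¹² × 2.02×10⁻² / 3.53×10⁻³ = 5.06×10⁻¹¹ F.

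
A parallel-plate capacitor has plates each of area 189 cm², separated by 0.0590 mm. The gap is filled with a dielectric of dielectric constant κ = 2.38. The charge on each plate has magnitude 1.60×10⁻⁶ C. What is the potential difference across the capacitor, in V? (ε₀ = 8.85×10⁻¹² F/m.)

V ≈ 237 V

A = 189 cm² = 1.89×10⁻² m².
C = κε₀A/d = 2.38 × 8.85×10⁻¹² × 1.89×10⁻² / 5.90×10⁻⁵ = 6.75×10⁻⁹ F.
V = Q/C = 1.60×10⁻⁶ / 6.75×10⁻⁹ = 2.37×10² V.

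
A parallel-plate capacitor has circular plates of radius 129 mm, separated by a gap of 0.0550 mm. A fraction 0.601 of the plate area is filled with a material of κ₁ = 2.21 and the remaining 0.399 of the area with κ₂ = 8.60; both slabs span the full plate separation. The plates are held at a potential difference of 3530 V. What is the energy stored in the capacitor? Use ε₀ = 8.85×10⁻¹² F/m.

249 mJ

A = π(129 mm)² = 5.23×10⁻² m².
Side-by-side slabs ⇒ two capacitors in parallel, each spanning the full gap.
C₁ = κ₁ε₀A₁/d = 2.21 × 8.85×10⁻¹² × 3.14×10⁻² / 5.50×10⁻⁵ = 1.12×10⁻⁸ F.
C₂ = κ₂ε₀A₂/d = 8.60 × 8.85×10⁻¹² × 2.09×10⁻² / 5.50×10⁻⁵ = 2.89×10⁻⁸ F.
C = C₁ + C₂ = 4.00×10⁻⁸ F.
U = ½CV² = ½ × 4.00×10⁻⁸ × (3530)² = 0.249 J.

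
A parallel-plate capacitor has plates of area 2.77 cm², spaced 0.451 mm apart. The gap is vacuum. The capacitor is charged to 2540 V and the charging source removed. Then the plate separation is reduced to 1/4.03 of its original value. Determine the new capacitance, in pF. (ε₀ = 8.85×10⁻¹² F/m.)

A = 2.77 cm² = 2.77×10⁻⁴ m².
Initially C₁ = ε₀A/d = 8.85×10⁻¹² × 2.77×10⁻⁴ / 4.51×10⁻⁴ = 5.44×10⁻¹² F.
C = ε₀A/d scales as 1/d, so C₂/C₁ = d₁/d₂ = 4.03.
C₂ = 4.03 × 5.44×10⁻¹² = 2.19×10⁻¹¹ F.

C ≈ 21.9 pF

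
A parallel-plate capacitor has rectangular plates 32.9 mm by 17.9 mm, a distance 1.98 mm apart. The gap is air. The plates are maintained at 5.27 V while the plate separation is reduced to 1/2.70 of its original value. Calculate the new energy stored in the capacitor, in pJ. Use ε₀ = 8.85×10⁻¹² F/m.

A = 32.9 × 17.9 mm² = 5.89×10⁻⁴ m².
Initially C₁ = ε₀A/d = 8.85×10⁻¹² × 5.89×10⁻⁴ / 1.98×10⁻³ = 2.63×10⁻¹² F.
U₁ = 3.66×10⁻¹¹ J.
Battery connected ⇒ V is held fixed. C₂ = 2.70 C₁ and U = ½CV², so U₂/U₁ = C₂/C₁ = 2.70.
U₂ = 2.70 × 3.66×10⁻¹¹ = 9.87×10⁻¹¹ J.

98.7 pJ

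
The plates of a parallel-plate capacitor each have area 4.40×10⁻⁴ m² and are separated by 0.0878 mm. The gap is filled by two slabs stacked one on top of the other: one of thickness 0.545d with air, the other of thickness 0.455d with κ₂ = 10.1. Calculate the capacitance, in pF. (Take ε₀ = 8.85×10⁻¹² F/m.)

Stacked slabs ⇒ two capacitors in series, each with the full plate area.
C₁ = κ₁ε₀A/d₁ = 1.00 × 8.85×10⁻¹² × 4.40×10⁻⁴ / 4.79×10⁻⁵ = 8.14×10⁻¹¹ F.
C₂ = κ₂ε₀A/d₂ = 10.1 × 8.85×10⁻¹² × 4.40×10⁻⁴ / 3.99×10⁻⁵ = 9.84×10⁻¹⁰ F.
C = (1/C₁ + 1/C₂)⁻¹ = 7.52×10⁻¹¹ F.

C ≈ 75.2 pF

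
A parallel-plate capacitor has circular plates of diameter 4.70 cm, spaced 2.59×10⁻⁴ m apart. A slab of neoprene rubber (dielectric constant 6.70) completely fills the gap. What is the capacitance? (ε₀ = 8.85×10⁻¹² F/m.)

C ≈ 397 pF

A = π(4.70/2 cm)² = 1.73×10⁻³ m².
C = κε₀A/d = 6.70 × 8.85×10⁻¹² × 1.73×10⁻³ / 2.59×10⁻⁴ = 3.97×10⁻¹⁰ F.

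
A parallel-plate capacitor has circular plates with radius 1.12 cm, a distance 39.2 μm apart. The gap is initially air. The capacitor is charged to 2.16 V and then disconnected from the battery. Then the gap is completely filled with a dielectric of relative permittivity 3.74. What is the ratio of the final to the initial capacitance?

C = κε₀A/d scales with κ, so C₂/C₁ = κ = 3.74.

C₂/C₁ ≈ 3.74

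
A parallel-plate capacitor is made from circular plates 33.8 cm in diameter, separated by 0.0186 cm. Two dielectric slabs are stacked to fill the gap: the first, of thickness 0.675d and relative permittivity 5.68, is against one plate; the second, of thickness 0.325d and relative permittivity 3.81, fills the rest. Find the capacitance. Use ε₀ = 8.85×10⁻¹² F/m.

C ≈ 20.9 nF

A = π(33.8/2 cm)² = 8.97×10⁻² m².
Stacked slabs ⇒ two capacitors in series, each with the full plate area.
C₁ = κ₁ε₀A/d₁ = 5.68 × 8.85×10⁻¹² × 8.97×10⁻² / 1.26×10⁻⁴ = 3.59×10⁻⁸ F.
C₂ = κ₂ε₀A/d₂ = 3.81 × 8.85×10⁻¹² × 8.97×10⁻² / 6.04×10⁻⁵ = 5.00×10⁻⁸ F.
C = (1/C₁ + 1/C₂)⁻¹ = 2.09×10⁻⁸ F.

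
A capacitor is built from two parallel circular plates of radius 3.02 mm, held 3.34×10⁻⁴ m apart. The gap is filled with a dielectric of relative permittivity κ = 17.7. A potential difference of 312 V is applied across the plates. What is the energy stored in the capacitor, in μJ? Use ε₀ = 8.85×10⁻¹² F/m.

0.654 μJ

A = π(3.02 mm)² = 2.87×10⁻⁵ m².
C = κε₀A/d = 17.7 × 8.85×10⁻¹² × 2.87×10⁻⁵ / 3.34×10⁻⁴ = 1.34×10⁻¹¹ F.
U = ½CV² = ½ × 1.34×10⁻¹¹ × (312)² = 6.54×10⁻⁷ J.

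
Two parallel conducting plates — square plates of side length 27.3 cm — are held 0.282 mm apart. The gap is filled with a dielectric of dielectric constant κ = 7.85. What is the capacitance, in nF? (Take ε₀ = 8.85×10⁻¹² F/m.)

18.4 nF

A = (27.3 cm)² = 7.45×10⁻² m².
C = κε₀A/d = 7.85 × 8.85×10⁻¹² × 7.45×10⁻² / 2.82×10⁻⁴ = 1.84×10⁻⁸ F.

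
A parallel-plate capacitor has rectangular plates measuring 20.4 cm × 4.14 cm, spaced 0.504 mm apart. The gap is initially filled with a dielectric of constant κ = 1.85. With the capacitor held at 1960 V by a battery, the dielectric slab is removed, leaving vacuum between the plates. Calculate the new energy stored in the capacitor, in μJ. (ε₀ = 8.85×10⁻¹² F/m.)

A = 20.4 × 4.14 cm² = 8.45×10⁻³ m².
Initially C₁ = κε₀A/d = 1.85 × 8.85×10⁻¹² × 8.45×10⁻³ / 5.04×10⁻⁴ = 2.74×10⁻¹⁰ F.
U₁ = 5.27×10⁻⁴ J.
Battery connected ⇒ V is held fixed. C₂ = 0.541 C₁ and U = ½CV², so U₂/U₁ = C₂/C₁ = 0.541.
U₂ = 0.541 × 5.27×10⁻⁴ = 2.85×10⁻⁴ J.

285 μJ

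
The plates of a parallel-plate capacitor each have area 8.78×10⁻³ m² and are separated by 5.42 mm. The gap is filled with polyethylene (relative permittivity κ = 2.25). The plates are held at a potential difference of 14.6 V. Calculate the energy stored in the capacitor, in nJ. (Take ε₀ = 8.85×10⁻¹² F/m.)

U ≈ 3.44 nJ

C = κε₀A/d = 2.25 × 8.85×10⁻¹² × 8.78×10⁻³ / 5.42×10⁻³ = 3.23×10⁻¹¹ F.
U = ½CV² = ½ × 3.23×10⁻¹¹ × (14.6)² = 3.44×10⁻⁹ J.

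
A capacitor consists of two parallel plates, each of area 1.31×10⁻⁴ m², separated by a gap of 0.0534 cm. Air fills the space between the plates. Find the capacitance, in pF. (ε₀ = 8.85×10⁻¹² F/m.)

C = ε₀A/d = 8.85×10⁻¹² × 1.31×10⁻⁴ / 5.34×10⁻⁴ = 2.17×10⁻¹² F.

2.17 pF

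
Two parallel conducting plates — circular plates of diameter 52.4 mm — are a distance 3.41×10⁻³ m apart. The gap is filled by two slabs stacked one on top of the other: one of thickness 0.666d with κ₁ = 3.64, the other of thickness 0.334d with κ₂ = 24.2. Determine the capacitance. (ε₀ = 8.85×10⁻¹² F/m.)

C ≈ 28.4 pF

A = π(52.4/2 mm)² = 2.16×10⁻³ m².
Stacked slabs ⇒ two capacitors in series, each with the full plate area.
C₁ = κ₁ε₀A/d₁ = 3.64 × 8.85×10⁻¹² × 2.16×10⁻³ / 2.27×10⁻³ = 3.06×10⁻¹¹ F.
C₂ = κ₂ε₀A/d₂ = 24.2 × 8.85×10⁻¹² × 2.16×10⁻³ / 1.14×10⁻³ = 4.06×10⁻¹⁰ F.
C = (1/C₁ + 1/C₂)⁻¹ = 2.84×10⁻¹¹ F.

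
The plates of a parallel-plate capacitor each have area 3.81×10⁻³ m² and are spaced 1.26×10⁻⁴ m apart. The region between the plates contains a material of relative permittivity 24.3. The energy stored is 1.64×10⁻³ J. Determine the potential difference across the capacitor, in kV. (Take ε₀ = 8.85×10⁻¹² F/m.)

V ≈ 0.710 kV

C = κε₀A/d = 24.3 × 8.85×10⁻¹² × 3.81×10⁻³ / 1.26×10⁻⁴ = 6.50×10⁻⁹ F.
V = √(2U/C) = √(2 × 1.64×10⁻³ / 6.50×10⁻⁹) = 7.10×10² V.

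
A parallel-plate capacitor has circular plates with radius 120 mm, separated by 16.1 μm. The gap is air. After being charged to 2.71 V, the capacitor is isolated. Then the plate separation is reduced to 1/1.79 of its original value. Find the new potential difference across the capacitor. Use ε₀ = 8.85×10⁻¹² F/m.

A = π(120 mm)² = 4.52×10⁻² m².
Initially C₁ = ε₀A/d = 8.85×10⁻¹² × 4.52×10⁻² / 1.61×10⁻⁵ = 2.49×10⁻⁸ F.
V₁ = 2.71 V.
Isolated ⇒ Q is held fixed. C₂ = 1.79 C₁ and V = Q/C, so V₂/V₁ = C₁/C₂ = 0.559.
V₂ = 0.559 × 2.71 = 1.51 V.

V ≈ 1.51 V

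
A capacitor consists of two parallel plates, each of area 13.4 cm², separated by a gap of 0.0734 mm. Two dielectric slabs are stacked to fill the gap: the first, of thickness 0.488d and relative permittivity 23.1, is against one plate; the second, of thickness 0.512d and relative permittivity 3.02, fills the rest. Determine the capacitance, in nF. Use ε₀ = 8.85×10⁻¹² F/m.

A = 13.4 cm² = 1.34×10⁻³ m².
Stacked slabs ⇒ two capacitors in series, each with the full plate area.
C₁ = κ₁ε₀A/d₁ = 23.1 × 8.85×10⁻¹² × 1.34×10⁻³ / 3.58×10⁻⁵ = 7.65×10⁻⁹ F.
C₂ = κ₂ε₀A/d₂ = 3.02 × 8.85×10⁻¹² × 1.34×10⁻³ / 3.76×10⁻⁵ = 9.53×10⁻¹⁰ F.
C = (1/C₁ + 1/C₂)⁻¹ = 8.47×10⁻¹⁰ F.

C ≈ 0.847 nF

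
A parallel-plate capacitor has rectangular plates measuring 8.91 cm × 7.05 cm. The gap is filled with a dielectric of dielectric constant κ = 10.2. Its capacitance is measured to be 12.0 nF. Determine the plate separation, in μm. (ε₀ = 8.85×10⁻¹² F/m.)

A = 8.91 × 7.05 cm² = 6.28×10⁻³ m².
d = κε₀A/C = 10.2 × 8.85×10⁻¹² × 6.28×10⁻³ / 1.20×10⁻⁸ = 4.73×10⁻⁵ m.

d ≈ 47.3 μm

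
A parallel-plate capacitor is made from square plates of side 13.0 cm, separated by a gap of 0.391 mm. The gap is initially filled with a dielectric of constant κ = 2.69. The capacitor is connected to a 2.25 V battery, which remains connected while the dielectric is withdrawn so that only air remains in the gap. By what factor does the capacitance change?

C = κε₀A/d scales with κ, so C₂/C₁ = 1/κ = 1/2.69 = 0.372.

C₂/C₁ ≈ 0.372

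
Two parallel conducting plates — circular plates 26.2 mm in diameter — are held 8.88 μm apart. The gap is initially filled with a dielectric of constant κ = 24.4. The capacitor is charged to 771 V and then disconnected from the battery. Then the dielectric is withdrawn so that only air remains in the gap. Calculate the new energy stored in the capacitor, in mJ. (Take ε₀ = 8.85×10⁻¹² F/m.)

A = π(26.2/2 mm)² = 5.39×10⁻⁴ m².
Initially C₁ = κε₀A/d = 24.4 × 8.85×10⁻¹² × 5.39×10⁻⁴ / 8.88×10⁻⁶ = 1.31×10⁻⁸ F.
U₁ = 3.90×10⁻³ J.
Isolated ⇒ Q is held fixed. C₂ = 0.0410 C₁ and U = Q²/(2C), so U₂/U₁ = C₁/C₂ = 24.4.
U₂ = 24.4 × 3.90×10⁻³ = 9.51×10⁻² J.

U ≈ 95.1 mJ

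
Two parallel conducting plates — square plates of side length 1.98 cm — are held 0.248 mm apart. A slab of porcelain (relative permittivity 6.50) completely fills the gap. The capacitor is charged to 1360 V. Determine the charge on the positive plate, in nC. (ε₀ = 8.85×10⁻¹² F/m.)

A = (1.98 cm)² = 3.92×10⁻⁴ m².
C = κε₀A/d = 6.50 × 8.85×10⁻¹² × 3.92×10⁻⁴ / 2.48×10⁻⁴ = 9.09×10⁻¹¹ F.
Q = CV = 9.09×10⁻¹¹ × 1360 = 1.24×10⁻⁷ C.

Q ≈ 124 nC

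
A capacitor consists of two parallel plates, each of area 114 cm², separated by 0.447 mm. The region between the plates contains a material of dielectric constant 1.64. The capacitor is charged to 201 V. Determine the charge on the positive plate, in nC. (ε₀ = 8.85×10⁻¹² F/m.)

A = 114 cm² = 1.14×10⁻² m².
C = κε₀A/d = 1.64 × 8.85×10⁻¹² × 1.14×10⁻² / 4.47×10⁻⁴ = 3.70×10⁻¹⁰ F.
Q = CV = 3.70×10⁻¹⁰ × 201 = 7.44×10⁻⁸ C.

74.4 nC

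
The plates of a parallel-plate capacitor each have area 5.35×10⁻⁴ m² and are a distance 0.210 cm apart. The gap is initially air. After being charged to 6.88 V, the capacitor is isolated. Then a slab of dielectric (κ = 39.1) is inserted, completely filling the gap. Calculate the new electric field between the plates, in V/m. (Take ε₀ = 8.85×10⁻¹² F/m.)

E ≈ 83.8 V/m

Initially C₁ = ε₀A/d = 8.85×10⁻¹² × 5.35×10⁻⁴ / 2.10×10⁻³ = 2.25×10⁻¹² F.
E₁ = 3.28×10³ V/m.
Isolated ⇒ Q is held fixed. V₂ = Q/C₂ = V₁/39.1; E = V/d, so E₂/E₁ = (V₂/V₁)(d₁/d₂) = 0.0256.
E₂ = 0.0256 × 3.28×10³ = 83.8 V/m.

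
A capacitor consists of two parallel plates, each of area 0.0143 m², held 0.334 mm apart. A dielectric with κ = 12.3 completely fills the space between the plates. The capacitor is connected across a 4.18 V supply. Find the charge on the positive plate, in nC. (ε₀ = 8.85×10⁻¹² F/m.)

Q ≈ 19.5 nC

C = κε₀A/d = 12.3 × 8.85×10⁻¹² × 1.43×10⁻² / 3.34×10⁻⁴ = 4.66×10⁻⁹ F.
Q = CV = 4.66×10⁻⁹ × 4.18 = 1.95×10⁻⁸ C.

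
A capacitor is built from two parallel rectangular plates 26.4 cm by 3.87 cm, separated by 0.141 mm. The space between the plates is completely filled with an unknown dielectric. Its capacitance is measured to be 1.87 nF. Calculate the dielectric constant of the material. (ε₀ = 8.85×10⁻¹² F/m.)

κ ≈ 2.92

A = 26.4 × 3.87 cm² = 1.02×10⁻² m².
κ = Cd/(ε₀A) = 1.87×10⁻⁹ × 1.41×10⁻⁴ / (8.85×10⁻¹² × 1.02×10⁻²) = 2.92.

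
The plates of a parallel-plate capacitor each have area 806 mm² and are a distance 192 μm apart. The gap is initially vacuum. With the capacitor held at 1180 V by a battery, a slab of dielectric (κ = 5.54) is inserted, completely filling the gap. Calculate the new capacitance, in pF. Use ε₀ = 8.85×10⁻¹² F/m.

A = 806 mm² = 8.06×10⁻⁴ m².
Initially C₁ = ε₀A/d = 8.85×10⁻¹² × 8.06×10⁻⁴ / 1.92×10⁻⁴ = 3.72×10⁻¹¹ F.
C = κε₀A/d scales with κ, so C₂/C₁ = κ = 5.54.
C₂ = 5.54 × 3.72×10⁻¹¹ = 2.06×10⁻¹⁰ F.

206 pF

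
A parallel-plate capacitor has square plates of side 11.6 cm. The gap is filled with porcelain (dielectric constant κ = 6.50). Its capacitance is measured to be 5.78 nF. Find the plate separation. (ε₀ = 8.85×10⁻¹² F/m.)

d ≈ 134 μm

A = (11.6 cm)² = 1.35×10⁻² m².
d = κε₀A/C = 6.50 × 8.85×10⁻¹² × 1.35×10⁻² / 5.78×10⁻⁹ = 1.34×10⁻⁴ m.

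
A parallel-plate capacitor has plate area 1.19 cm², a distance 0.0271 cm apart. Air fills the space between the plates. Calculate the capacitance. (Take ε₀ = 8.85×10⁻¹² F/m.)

A = 1.19 cm² = 1.19×10⁻⁴ m².
C = ε₀A/d = 8.85×10⁻¹² × 1.19×10⁻⁴ / 2.71×10⁻⁴ = 3.89×10⁻¹² F.

3.89 pF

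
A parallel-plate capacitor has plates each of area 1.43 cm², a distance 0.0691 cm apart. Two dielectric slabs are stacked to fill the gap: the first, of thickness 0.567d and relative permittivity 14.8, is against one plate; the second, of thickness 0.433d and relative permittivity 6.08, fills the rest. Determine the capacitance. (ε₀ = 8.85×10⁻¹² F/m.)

A = 1.43 cm² = 1.43×10⁻⁴ m².
Stacked slabs ⇒ two capacitors in series, each with the full plate area.
C₁ = κ₁ε₀A/d₁ = 14.8 × 8.85×10⁻¹² × 1.43×10⁻⁴ / 3.92×10⁻⁴ = 4.78×10⁻¹¹ F.
C₂ = κ₂ε₀A/d₂ = 6.08 × 8.85×10⁻¹² × 1.43×10⁻⁴ / 2.99×10⁻⁴ = 2.57×10⁻¹¹ F.
C = (1/C₁ + 1/C₂)⁻¹ = 1.67×10⁻¹¹ F.

C ≈ 16.7 pF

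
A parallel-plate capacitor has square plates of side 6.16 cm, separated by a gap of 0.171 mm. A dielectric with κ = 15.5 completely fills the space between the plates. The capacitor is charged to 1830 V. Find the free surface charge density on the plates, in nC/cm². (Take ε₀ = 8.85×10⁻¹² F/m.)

A = (6.16 cm)² = 3.79×10⁻³ m².
C = κε₀A/d = 15.5 × 8.85×10⁻¹² × 3.79×10⁻³ / 1.71×10⁻⁴ = 3.04×10⁻⁹ F.
σ = Q/A = CV/A = 3.04×10⁻⁹ × 1830 / 3.79×10⁻³ = 1.47×10⁻³ C/m².

σ ≈ 147 nC/cm²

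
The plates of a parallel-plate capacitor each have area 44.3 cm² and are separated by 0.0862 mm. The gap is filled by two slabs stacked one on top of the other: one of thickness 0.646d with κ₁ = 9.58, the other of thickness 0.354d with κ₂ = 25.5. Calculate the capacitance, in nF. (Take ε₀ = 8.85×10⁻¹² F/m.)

A = 44.3 cm² = 4.43×10⁻³ m².
Stacked slabs ⇒ two capacitors in series, each with the full plate area.
C₁ = κ₁ε₀A/d₁ = 9.58 × 8.85×10⁻¹² × 4.43×10⁻³ / 5.57×10⁻⁵ = 6.74×10⁻⁹ F.
C₂ = κ₂ε₀A/d₂ = 25.5 × 8.85×10⁻¹² × 4.43×10⁻³ / 3.05×10⁻⁵ = 3.28×10⁻⁸ F.
C = (1/C₁ + 1/C₂)⁻¹ = 5.59×10⁻⁹ F.

C ≈ 5.59 nF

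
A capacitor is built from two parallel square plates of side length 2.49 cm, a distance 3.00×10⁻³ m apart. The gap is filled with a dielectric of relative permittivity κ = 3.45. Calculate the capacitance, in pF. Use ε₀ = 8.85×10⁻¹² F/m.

6.31 pF

A = (2.49 cm)² = 6.20×10⁻⁴ m².
C = κε₀A/d = 3.45 × 8.85×10⁻¹² × 6.20×10⁻⁴ / 3.00×10⁻³ = 6.31×10⁻¹² F.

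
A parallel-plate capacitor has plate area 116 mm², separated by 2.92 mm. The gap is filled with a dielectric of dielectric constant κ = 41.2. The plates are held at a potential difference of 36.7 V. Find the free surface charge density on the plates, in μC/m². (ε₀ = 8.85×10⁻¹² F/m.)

A = 116 mm² = 1.16×10⁻⁴ m².
C = κε₀A/d = 41.2 × 8.85×10⁻¹² × 1.16×10⁻⁴ / 2.92×10⁻³ = 1.45×10⁻¹¹ F.
σ = Q/A = CV/A = 1.45×10⁻¹¹ × 36.7 / 1.16×10⁻⁴ = 4.58×10⁻⁶ C/m².

4.58 μC/m²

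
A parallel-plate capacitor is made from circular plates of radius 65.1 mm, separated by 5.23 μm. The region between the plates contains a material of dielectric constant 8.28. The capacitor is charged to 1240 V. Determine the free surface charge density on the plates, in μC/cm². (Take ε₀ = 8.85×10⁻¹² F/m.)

A = π(65.1 mm)² = 1.33×10⁻² m².
C = κε₀A/d = 8.28 × 8.85×10⁻¹² × 1.33×10⁻² / 5.23×10⁻⁶ = 1.87×10⁻⁷ F.
σ = Q/A = CV/A = 1.87×10⁻⁷ × 1240 / 1.33×10⁻² = 1.74×10⁻² C/m².

1.74 μC/cm²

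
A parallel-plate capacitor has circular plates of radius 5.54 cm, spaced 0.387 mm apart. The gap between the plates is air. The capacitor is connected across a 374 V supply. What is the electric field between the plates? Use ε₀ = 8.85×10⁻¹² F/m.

E = V/d = 374 / 3.87×10⁻⁴ = 9.66×10⁵ V/m.

E ≈ 0.966 MV/m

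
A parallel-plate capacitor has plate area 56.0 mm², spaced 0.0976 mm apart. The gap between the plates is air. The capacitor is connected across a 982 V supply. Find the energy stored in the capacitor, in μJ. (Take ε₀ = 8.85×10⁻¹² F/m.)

A = 56.0 mm² = 5.60×10⁻⁵ m².
C = ε₀A/d = 8.85×10⁻¹² × 5.60×10⁻⁵ / 9.76×10⁻⁵ = 5.08×10⁻¹² F.
U = ½CV² = ½ × 5.08×10⁻¹² × (982)² = 2.45×10⁻⁶ J.

2.45 μJ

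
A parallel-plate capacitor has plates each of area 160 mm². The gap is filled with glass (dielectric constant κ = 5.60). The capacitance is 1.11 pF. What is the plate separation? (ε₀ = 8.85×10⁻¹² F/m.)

A = 160 mm² = 1.60×10⁻⁴ m².
d = κε₀A/C = 5.60 × 8.85×10⁻¹² × 1.60×10⁻⁴ / 1.11×10⁻¹² = 7.14×10⁻³ m.

7.14 mm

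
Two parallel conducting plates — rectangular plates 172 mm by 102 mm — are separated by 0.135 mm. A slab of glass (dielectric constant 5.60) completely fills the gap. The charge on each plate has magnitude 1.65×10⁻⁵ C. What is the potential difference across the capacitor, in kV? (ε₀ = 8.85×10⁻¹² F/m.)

2.56 kV

A = 172 × 102 mm² = 1.75×10⁻² m².
C = κε₀A/d = 5.60 × 8.85×10⁻¹² × 1.75×10⁻² / 1.35×10⁻⁴ = 6.44×10⁻⁹ F.
V = Q/C = 1.65×10⁻⁵ / 6.44×10⁻⁹ = 2.56×10³ V.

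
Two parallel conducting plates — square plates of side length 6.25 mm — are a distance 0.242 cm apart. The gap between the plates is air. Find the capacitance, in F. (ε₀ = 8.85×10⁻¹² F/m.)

1.43×10⁻¹³ F

A = (6.25 mm)² = 3.91×10⁻⁵ m².
C = ε₀A/d = 8.85×10⁻¹² × 3.91×10⁻⁵ / 2.42×10⁻³ = 1.43×10⁻¹³ F.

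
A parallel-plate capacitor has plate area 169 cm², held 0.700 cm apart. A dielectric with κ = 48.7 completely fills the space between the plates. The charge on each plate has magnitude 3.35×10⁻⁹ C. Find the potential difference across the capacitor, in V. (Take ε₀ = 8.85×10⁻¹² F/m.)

A = 169 cm² = 1.69×10⁻² m².
C = κε₀A/d = 48.7 × 8.85×10⁻¹² × 1.69×10⁻² / 7.00×10⁻³ = 1.04×10⁻⁹ F.
V = Q/C = 3.35×10⁻⁹ / 1.04×10⁻⁹ = 3.22 V.

3.22 V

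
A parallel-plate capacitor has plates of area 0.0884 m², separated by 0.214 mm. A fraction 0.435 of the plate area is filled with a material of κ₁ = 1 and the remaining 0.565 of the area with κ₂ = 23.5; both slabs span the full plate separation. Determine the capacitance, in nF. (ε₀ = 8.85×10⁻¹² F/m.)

Side-by-side slabs ⇒ two capacitors in parallel, each spanning the full gap.
C₁ = κ₁ε₀A₁/d = 1.00 × 8.85×10⁻¹² × 3.85×10⁻² / 2.14×10⁻⁴ = 1.59×10⁻⁹ F.
C₂ = κ₂ε₀A₂/d = 23.5 × 8.85×10⁻¹² × 4.99×10⁻² / 2.14×10⁻⁴ = 4.85×10⁻⁸ F.
C = C₁ + C₂ = 5.01×10⁻⁸ F.

C ≈ 50.1 nF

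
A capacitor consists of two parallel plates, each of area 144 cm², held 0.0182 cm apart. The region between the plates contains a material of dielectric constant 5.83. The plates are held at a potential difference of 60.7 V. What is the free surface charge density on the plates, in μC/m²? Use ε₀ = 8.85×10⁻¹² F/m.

17.2 μC/m²

A = 144 cm² = 1.44×10⁻² m².
C = κε₀A/d = 5.83 × 8.85×10⁻¹² × 1.44×10⁻² / 1.82×10⁻⁴ = 4.08×10⁻⁹ F.
σ = Q/A = CV/A = 4.08×10⁻⁹ × 60.7 / 1.44×10⁻² = 1.72×10⁻⁵ C/m².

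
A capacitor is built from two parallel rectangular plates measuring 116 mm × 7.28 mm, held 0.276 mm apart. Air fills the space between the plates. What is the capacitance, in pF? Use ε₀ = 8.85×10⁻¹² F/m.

C ≈ 27.1 pF

A = 116 × 7.28 mm² = 8.44×10⁻⁴ m².
C = ε₀A/d = 8.85×10⁻¹² × 8.44×10⁻⁴ / 2.76×10⁻⁴ = 2.71×10⁻¹¹ F.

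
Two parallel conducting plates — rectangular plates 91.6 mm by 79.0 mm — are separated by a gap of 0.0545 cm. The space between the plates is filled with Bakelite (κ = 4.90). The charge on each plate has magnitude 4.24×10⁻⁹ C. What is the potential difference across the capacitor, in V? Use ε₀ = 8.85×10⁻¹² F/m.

V ≈ 7.36 V

A = 91.6 × 79.0 mm² = 7.24×10⁻³ m².
C = κε₀A/d = 4.90 × 8.85×10⁻¹² × 7.24×10⁻³ / 5.45×10⁻⁴ = 5.76×10⁻¹⁰ F.
V = Q/C = 4.24×10⁻⁹ / 5.76×10⁻¹⁰ = 7.36 V.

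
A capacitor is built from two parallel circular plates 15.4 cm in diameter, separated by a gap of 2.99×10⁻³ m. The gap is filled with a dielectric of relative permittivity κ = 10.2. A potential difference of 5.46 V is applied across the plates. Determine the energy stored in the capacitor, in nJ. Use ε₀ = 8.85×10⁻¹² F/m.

A = π(15.4/2 cm)² = 1.86×10⁻² m².
C = κε₀A/d = 10.2 × 8.85×10⁻¹² × 1.86×10⁻² / 2.99×10⁻³ = 5.62×10⁻¹⁰ F.
U = ½CV² = ½ × 5.62×10⁻¹⁰ × (5.46)² = 8.38×10⁻⁹ J.

U ≈ 8.38 nJ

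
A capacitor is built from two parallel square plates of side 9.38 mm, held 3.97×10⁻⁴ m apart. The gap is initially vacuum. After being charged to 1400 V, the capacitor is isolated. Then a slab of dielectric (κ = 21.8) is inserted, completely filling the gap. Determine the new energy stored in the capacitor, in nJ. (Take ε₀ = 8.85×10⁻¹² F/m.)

U ≈ 88.2 nJ

A = (9.38 mm)² = 8.80×10⁻⁵ m².
Initially C₁ = ε₀A/d = 8.85×10⁻¹² × 8.80×10⁻⁵ / 3.97×10⁻⁴ = 1.96×10⁻¹² F.
U₁ = 1.92×10⁻⁶ J.
Isolated ⇒ Q is held fixed. C₂ = 21.8 C₁ and U = Q²/(2C), so U₂/U₁ = C₁/C₂ = 0.0459.
U₂ = 0.0459 × 1.92×10⁻⁶ = 8.82×10⁻⁸ J.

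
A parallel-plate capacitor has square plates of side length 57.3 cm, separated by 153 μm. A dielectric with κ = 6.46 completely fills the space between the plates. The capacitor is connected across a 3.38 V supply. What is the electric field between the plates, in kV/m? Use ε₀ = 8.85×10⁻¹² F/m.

22.1 kV/m

E = V/d = 3.38 / 1.53×10⁻⁴ = 2.21×10⁴ V/m.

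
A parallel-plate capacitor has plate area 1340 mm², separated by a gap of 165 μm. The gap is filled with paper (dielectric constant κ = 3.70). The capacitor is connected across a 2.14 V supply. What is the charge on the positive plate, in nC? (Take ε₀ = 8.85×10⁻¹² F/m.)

Q ≈ 0.569 nC

A = 1340 mm² = 1.34×10⁻³ m².
C = κε₀A/d = 3.70 × 8.85×10⁻¹² × 1.34×10⁻³ / 1.65×10⁻⁴ = 2.66×10⁻¹⁰ F.
Q = CV = 2.66×10⁻¹⁰ × 2.14 = 5.69×10⁻¹⁰ C.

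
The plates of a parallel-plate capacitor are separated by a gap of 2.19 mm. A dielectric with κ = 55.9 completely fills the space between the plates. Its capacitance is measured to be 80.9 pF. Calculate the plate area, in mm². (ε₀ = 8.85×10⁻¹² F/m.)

A = Cd/(κε₀) = 8.09×10⁻¹¹ × 2.19×10⁻³ / (55.9 × 8.85×10⁻¹²) = 3.58×10⁻⁴ m².

A ≈ 358 mm²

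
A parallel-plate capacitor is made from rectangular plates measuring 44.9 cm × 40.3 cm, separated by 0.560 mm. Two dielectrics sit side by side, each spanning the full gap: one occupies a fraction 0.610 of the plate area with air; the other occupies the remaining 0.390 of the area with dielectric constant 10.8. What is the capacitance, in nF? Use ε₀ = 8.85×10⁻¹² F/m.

A = 44.9 × 40.3 cm² = 0.181 m².
Side-by-side slabs ⇒ two capacitors in parallel, each spanning the full gap.
C₁ = κ₁ε₀A₁/d = 1.00 × 8.85×10⁻¹² × 0.110 / 5.60×10⁻⁴ = 1.74×10⁻⁹ F.
C₂ = κ₂ε₀A₂/d = 10.8 × 8.85×10⁻¹² × 7.06×10⁻² / 5.60×10⁻⁴ = 1.20×10⁻⁸ F.
C = C₁ + C₂ = 1.38×10⁻⁸ F.

C ≈ 13.8 nF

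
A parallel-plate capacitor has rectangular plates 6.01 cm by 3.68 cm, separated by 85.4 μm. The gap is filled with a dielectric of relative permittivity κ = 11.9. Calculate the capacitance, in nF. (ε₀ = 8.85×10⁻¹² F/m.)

A = 6.01 × 3.68 cm² = 2.21×10⁻³ m².
C = κε₀A/d = 11.9 × 8.85×10⁻¹² × 2.21×10⁻³ / 8.54×10⁻⁵ = 2.73×10⁻⁹ F.

2.73 nF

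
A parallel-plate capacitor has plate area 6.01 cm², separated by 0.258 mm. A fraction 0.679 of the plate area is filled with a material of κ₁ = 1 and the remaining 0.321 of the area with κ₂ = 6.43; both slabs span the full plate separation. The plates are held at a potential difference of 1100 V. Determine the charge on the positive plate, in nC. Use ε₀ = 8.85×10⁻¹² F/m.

A = 6.01 cm² = 6.01×10⁻⁴ m².
Side-by-side slabs ⇒ two capacitors in parallel, each spanning the full gap.
C₁ = κ₁ε₀A₁/d = 1.00 × 8.85×10⁻¹² × 4.08×10⁻⁴ / 2.58×10⁻⁴ = 1.40×10⁻¹¹ F.
C₂ = κ₂ε₀A₂/d = 6.43 × 8.85×10⁻¹² × 1.93×10⁻⁴ / 2.58×10⁻⁴ = 4.26×10⁻¹¹ F.
C = C₁ + C₂ = 5.65×10⁻¹¹ F.
Q = CV = 5.65×10⁻¹¹ × 1100 = 6.22×10⁻⁸ C.

62.2 nC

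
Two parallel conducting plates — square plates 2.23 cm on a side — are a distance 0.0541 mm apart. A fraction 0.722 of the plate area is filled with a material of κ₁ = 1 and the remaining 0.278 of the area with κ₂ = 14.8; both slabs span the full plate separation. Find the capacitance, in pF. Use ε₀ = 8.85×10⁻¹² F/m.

A = (2.23 cm)² = 4.97×10⁻⁴ m².
Side-by-side slabs ⇒ two capacitors in parallel, each spanning the full gap.
C₁ = κ₁ε₀A₁/d = 1.00 × 8.85×10⁻¹² × 3.59×10⁻⁴ / 5.41×10⁻⁵ = 5.87×10⁻¹¹ F.
C₂ = κ₂ε₀A₂/d = 14.8 × 8.85×10⁻¹² × 1.38×10⁻⁴ / 5.41×10⁻⁵ = 3.35×10⁻¹⁰ F.
C = C₁ + C₂ = 3.93×10⁻¹⁰ F.

393 pF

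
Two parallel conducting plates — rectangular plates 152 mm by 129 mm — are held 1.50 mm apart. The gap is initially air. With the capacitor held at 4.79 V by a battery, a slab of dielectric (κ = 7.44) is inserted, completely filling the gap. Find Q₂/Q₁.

7.44

Battery connected ⇒ V is held fixed.
C₂ = 7.44 C₁ and Q = CV, so Q₂/Q₁ = C₂/C₁ = 7.44.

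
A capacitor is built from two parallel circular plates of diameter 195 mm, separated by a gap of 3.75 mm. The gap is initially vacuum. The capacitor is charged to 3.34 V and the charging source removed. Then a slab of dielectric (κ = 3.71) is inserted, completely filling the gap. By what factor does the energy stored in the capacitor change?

U₂/U₁ ≈ 0.270

Isolated ⇒ Q is held fixed.
C₂ = 3.71 C₁ and U = Q²/(2C), so U₂/U₁ = C₁/C₂ = 0.270.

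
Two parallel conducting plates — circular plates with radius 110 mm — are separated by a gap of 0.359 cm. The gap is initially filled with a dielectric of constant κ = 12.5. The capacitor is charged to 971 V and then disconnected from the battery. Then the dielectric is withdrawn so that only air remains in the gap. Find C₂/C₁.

C = κε₀A/d scales with κ, so C₂/C₁ = 1/κ = 1/12.5 = 0.0800.

C₂/C₁ ≈ 0.0800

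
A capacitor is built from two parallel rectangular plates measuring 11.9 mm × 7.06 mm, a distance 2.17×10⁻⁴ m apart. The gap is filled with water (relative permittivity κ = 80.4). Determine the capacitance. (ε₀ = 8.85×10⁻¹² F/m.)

C ≈ 275 pF

A = 11.9 × 7.06 mm² = 8.40×10⁻⁵ m².
C = κε₀A/d = 80.4 × 8.85×10⁻¹² × 8.40×10⁻⁵ / 2.17×10⁻⁴ = 2.75×10⁻¹⁰ F.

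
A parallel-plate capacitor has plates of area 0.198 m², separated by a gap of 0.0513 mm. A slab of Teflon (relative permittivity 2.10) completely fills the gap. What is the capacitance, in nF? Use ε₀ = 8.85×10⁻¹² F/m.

C = κε₀A/d = 2.10 × 8.85×10⁻¹² × 0.198 / 5.13×10⁻⁵ = 7.17×10⁻⁸ F.

71.7 nF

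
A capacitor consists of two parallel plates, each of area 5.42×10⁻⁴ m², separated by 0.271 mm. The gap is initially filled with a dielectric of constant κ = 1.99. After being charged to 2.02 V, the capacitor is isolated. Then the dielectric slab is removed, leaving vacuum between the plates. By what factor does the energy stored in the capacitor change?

Isolated ⇒ Q is held fixed.
C₂ = 0.503 C₁ and U = Q²/(2C), so U₂/U₁ = C₁/C₂ = 1.99.

1.99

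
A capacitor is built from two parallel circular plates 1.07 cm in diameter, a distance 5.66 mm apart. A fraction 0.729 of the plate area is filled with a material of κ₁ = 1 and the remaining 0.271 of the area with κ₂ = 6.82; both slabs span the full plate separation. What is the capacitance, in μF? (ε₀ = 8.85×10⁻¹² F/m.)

A = π(1.07/2 cm)² = 8.99×10⁻⁵ m².
Side-by-side slabs ⇒ two capacitors in parallel, each spanning the full gap.
C₁ = κ₁ε₀A₁/d = 1.00 × 8.85×10⁻¹² × 6.56×10⁻⁵ / 5.66×10⁻³ = 1.02×10⁻¹³ F.
C₂ = κ₂ε₀A₂/d = 6.82 × 8.85×10⁻¹² × 2.44×10⁻⁵ / 5.66×10⁻³ = 2.60×10⁻¹³ F.
C = C₁ + C₂ = 3.62×10⁻¹³ F.

C ≈ 3.62×10⁻⁷ μF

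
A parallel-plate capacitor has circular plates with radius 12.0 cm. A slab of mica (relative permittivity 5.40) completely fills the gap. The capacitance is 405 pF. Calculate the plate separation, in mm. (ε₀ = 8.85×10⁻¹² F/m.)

5.34 mm

A = π(12.0 cm)² = 4.52×10⁻² m².
d = κε₀A/C = 5.40 × 8.85×10⁻¹² × 4.52×10⁻² / 4.05×10⁻¹⁰ = 5.34×10⁻³ m.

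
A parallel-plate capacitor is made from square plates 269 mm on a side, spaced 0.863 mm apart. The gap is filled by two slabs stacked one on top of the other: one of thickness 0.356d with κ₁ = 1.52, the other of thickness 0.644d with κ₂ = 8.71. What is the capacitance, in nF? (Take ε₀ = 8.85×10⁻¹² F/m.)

2.41 nF

A = (269 mm)² = 7.24×10⁻² m².
Stacked slabs ⇒ two capacitors in series, each with the full plate area.
C₁ = κ₁ε₀A/d₁ = 1.52 × 8.85×10⁻¹² × 7.24×10⁻² / 3.07×10⁻⁴ = 3.17×10⁻⁹ F.
C₂ = κ₂ε₀A/d₂ = 8.71 × 8.85×10⁻¹² × 7.24×10⁻² / 5.56×10⁻⁴ = 1.00×10⁻⁸ F.
C = (1/C₁ + 1/C₂)⁻¹ = 2.41×10⁻⁹ F.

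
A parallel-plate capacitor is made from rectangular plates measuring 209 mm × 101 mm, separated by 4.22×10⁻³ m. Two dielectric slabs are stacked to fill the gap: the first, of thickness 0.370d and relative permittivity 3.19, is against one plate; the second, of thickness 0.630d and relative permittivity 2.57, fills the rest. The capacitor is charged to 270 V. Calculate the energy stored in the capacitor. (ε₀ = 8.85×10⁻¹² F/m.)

4.47 μJ

A = 209 × 101 mm² = 2.11×10⁻² m².
Stacked slabs ⇒ two capacitors in series, each with the full plate area.
C₁ = κ₁ε₀A/d₁ = 3.19 × 8.85×10⁻¹² × 2.11×10⁻² / 1.56×10⁻³ = 3.82×10⁻¹⁰ F.
C₂ = κ₂ε₀A/d₂ = 2.57 × 8.85×10⁻¹² × 2.11×10⁻² / 2.66×10⁻³ = 1.81×10⁻¹⁰ F.
C = (1/C₁ + 1/C₂)⁻¹ = 1.23×10⁻¹⁰ F.
U = ½CV² = ½ × 1.23×10⁻¹⁰ × (270)² = 4.47×10⁻⁶ J.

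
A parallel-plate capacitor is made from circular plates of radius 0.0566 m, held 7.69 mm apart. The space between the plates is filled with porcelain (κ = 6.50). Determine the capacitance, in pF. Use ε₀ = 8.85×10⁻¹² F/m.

A = π(0.0566 m)² = 1.01×10⁻² m².
C = κε₀A/d = 6.50 × 8.85×10⁻¹² × 1.01×10⁻² / 7.69×10⁻³ = 7.53×10⁻¹¹ F.

75.3 pF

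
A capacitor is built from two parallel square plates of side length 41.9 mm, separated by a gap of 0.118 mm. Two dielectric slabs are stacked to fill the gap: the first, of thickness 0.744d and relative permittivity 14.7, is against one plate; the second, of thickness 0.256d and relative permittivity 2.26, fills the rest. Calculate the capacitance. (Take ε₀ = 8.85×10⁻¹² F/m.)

A = (41.9 mm)² = 1.76×10⁻³ m².
Stacked slabs ⇒ two capacitors in series, each with the full plate area.
C₁ = κ₁ε₀A/d₁ = 14.7 × 8.85×10⁻¹² × 1.76×10⁻³ / 8.78×10⁻⁵ = 2.60×10⁻⁹ F.
C₂ = κ₂ε₀A/d₂ = 2.26 × 8.85×10⁻¹² × 1.76×10⁻³ / 3.02×10⁻⁵ = 1.16×10⁻⁹ F.
C = (1/C₁ + 1/C₂)⁻¹ = 8.03×10⁻¹⁰ F.

C ≈ 0.803 nF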